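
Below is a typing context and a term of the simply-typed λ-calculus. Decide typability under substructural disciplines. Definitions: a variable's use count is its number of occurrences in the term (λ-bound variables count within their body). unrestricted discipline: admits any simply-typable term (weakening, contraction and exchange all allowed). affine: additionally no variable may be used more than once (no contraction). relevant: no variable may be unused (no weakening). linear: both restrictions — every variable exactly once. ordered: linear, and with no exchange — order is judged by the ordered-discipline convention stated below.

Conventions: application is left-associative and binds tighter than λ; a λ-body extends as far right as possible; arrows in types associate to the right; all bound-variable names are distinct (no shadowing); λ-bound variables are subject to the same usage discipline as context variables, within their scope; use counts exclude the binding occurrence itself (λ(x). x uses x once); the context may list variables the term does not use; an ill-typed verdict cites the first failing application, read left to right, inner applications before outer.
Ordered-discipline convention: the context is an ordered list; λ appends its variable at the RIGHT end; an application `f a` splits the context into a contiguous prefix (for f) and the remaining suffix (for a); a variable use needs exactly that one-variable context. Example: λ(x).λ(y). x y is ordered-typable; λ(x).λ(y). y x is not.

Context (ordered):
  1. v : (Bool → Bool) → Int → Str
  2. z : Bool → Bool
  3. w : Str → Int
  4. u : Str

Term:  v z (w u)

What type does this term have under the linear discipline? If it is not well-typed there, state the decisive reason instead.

term : Str
usage: v: 1×; z: 1×; w: 1×; u: 1×
uses in reading order: v, z, w, u
typing: well-typed at Str
per-discipline verdicts: ordered ✓ · linear ✓ · affine ✓ · relevant ✓ · unrestricted ✓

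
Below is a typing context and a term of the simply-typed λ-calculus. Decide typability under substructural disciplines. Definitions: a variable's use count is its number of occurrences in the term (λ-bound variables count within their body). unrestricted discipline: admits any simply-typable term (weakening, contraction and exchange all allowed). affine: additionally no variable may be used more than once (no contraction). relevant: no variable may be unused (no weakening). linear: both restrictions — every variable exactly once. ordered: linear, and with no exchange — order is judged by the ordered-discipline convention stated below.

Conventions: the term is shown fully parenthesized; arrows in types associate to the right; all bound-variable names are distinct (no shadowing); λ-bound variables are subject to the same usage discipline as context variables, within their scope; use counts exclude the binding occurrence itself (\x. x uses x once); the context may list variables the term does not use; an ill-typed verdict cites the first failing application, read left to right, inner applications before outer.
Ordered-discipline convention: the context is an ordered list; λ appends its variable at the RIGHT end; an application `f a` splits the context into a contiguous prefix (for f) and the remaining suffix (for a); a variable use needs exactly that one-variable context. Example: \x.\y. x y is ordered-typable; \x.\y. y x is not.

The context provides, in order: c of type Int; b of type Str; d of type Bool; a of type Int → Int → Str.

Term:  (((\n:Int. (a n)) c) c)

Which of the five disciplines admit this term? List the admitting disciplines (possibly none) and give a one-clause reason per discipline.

admitting disciplines: unrestricted
variable uses: c ×2, b ×0, d ×0, a ×1, n (bound) ×1
uses in reading order: a, n, c, c
typing: well-typed at Str
ordered ✗ (c ×2 used more than once (contraction); b, d never used (weakening))
linear ✗ (c ×2 used more than once (contraction); b, d never used (weakening))
affine ✗ (c ×2 used more than once (contraction))
relevant ✗ (b, d never used (weakening))
unrestricted ✓ (well-typed at Str; no restrictions here)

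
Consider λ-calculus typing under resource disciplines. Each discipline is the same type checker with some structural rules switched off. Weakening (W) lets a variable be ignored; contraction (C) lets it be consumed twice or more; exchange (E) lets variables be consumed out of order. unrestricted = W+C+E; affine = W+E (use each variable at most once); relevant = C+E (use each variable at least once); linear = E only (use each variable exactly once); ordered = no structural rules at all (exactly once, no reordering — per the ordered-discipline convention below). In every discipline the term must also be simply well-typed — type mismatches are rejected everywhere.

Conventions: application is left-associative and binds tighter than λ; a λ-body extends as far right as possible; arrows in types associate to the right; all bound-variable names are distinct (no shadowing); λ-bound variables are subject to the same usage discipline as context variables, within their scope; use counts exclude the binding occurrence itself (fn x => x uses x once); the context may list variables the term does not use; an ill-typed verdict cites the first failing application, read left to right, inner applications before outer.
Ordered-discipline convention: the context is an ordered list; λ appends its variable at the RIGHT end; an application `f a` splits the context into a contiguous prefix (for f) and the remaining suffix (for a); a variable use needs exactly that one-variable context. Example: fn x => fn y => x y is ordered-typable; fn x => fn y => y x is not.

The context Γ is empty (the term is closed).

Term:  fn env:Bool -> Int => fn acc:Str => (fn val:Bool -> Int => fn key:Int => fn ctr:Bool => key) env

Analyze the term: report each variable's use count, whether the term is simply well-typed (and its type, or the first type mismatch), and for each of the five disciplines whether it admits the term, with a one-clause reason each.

usage: env (λ-bound)=1; acc (λ-bound)=0; val (λ-bound)=0; key (λ-bound)=1; ctr (λ-bound)=0
uses in reading order: key, env
typing: ✓ — (Bool -> Int) -> Str -> Int -> Bool -> Int
ordered: ✗ — needs weakening: acc, val, ctr unused
linear: ✗ — needs weakening: acc, val, ctr unused
affine: ✓ — no duplicate uses among env, acc, val, key, ctr
relevant: ✗ — needs weakening: acc, val, ctr unused
unrestricted: ✓ — simply typable at (Bool -> Int) -> Str -> Int -> Bool -> Int; W, C, E all held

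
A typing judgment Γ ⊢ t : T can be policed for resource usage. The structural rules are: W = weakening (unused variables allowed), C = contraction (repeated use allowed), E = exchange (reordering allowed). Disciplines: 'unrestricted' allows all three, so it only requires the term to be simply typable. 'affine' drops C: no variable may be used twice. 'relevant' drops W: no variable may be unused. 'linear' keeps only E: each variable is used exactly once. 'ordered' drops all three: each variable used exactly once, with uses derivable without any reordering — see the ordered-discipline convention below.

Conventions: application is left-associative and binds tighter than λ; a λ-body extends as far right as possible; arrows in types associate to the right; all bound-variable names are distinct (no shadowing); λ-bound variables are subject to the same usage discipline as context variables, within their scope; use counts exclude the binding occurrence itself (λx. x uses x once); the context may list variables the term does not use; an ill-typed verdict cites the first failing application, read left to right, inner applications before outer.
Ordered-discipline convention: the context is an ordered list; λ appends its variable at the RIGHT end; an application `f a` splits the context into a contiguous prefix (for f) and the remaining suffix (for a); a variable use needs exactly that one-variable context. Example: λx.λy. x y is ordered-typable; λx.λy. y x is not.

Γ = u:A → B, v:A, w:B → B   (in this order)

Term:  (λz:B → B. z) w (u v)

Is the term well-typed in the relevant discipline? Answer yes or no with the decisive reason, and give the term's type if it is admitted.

yes — none of u, v, w, z goes unused; term : B
counts: u: 1; v: 1; w: 1; z (bound): 1
order of uses: z, w, u, v
typing: well-typed at B
summary: ordered ✗, linear ✓, affine ✓, relevant ✓, unrestricted ✓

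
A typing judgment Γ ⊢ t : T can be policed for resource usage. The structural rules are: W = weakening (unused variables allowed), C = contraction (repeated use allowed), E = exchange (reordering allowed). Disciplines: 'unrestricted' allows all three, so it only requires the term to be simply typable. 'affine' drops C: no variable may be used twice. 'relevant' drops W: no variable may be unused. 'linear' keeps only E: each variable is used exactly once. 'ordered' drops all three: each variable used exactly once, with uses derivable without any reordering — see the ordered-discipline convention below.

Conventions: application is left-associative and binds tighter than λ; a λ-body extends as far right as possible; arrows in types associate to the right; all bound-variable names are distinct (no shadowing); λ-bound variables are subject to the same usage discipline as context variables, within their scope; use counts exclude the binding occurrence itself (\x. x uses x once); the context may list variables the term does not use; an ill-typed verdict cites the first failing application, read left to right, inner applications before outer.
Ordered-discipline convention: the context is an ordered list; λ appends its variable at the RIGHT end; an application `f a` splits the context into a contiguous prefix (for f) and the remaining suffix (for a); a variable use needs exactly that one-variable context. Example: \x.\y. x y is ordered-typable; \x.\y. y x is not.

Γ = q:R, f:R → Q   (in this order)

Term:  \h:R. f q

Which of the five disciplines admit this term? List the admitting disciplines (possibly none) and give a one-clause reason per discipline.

admitting disciplines: affine, unrestricted
variable uses: q ×1, f ×1, h (λ-bound) ×0
left-to-right use order: f, q
typing: the term checks, with type R → Q
ordered ✗ (unused: h — weakening required)
linear ✗ (unused: h — weakening required)
affine ✓ (no duplicate uses among q, f, h)
relevant ✗ (unused: h — weakening required)
unrestricted ✓ (typability at R → Q is all that's needed)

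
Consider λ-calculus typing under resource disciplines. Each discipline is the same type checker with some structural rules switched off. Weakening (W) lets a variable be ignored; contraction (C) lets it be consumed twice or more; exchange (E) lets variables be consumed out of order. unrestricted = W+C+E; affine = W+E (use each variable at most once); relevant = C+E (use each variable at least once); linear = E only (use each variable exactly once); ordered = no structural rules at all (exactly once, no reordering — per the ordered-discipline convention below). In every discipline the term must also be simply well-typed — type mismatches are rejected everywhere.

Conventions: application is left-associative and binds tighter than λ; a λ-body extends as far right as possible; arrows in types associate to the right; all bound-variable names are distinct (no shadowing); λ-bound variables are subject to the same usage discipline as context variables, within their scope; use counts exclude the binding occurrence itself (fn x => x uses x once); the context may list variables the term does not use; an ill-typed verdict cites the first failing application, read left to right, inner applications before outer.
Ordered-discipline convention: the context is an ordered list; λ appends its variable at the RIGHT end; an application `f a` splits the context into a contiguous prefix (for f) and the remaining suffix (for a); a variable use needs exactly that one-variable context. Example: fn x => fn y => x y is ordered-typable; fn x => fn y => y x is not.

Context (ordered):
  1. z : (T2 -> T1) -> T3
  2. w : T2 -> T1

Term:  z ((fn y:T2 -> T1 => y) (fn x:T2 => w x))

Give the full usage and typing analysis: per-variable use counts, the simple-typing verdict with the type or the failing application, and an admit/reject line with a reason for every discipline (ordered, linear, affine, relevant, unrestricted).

counts: z ×1; w ×1; y (bound) ×1; x (bound) ×1
left-to-right use order: z, y, w, x
typing: ✓ — T3
ordered: ✓, single-use (z, w, y, x), ordered derivation ok
linear: ✓, z, w, y, x: one use apiece
affine: ✓, z, w, y, x: no repeats, contraction unneeded
relevant: ✓, every one of z, w, y, x appears
unrestricted: ✓, typability at T3 is all that's needed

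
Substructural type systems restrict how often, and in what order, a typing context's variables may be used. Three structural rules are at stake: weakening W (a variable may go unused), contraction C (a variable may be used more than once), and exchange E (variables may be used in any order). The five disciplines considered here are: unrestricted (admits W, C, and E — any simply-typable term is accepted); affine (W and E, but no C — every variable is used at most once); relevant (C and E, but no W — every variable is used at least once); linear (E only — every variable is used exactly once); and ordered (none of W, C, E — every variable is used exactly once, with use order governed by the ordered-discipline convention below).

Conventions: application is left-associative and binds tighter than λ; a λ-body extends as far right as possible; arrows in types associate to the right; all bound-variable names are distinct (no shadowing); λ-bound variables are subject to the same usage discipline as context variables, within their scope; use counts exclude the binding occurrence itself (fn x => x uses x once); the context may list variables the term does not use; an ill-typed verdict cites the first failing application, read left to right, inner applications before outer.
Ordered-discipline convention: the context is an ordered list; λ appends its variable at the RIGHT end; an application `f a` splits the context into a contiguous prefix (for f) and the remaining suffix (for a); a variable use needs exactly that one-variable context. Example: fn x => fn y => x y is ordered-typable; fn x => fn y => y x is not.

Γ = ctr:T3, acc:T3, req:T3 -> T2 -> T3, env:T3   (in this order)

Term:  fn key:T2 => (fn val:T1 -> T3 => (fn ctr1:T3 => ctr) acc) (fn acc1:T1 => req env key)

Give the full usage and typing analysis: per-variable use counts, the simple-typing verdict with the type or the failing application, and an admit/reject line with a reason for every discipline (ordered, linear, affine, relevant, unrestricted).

use counts: ctr ×1, acc ×1, req ×1, env ×1, key [bound] ×1, val [bound] ×0, ctr1 [bound] ×0, acc1 [bound] ×0
left-to-right use order: ctr, acc, req, env, key
typing: well-typed at T2 -> T3
ordered ✗ (needs weakening: val, ctr1, acc1 unused)
linear ✗ (needs weakening: val, ctr1, acc1 unused)
affine ✓ (no duplicate uses among ctr, acc, req, env, key, val, ctr1, acc1)
relevant ✗ (needs weakening: val, ctr1, acc1 unused)
unrestricted ✓ (well-typed at T2 -> T3; no restrictions here)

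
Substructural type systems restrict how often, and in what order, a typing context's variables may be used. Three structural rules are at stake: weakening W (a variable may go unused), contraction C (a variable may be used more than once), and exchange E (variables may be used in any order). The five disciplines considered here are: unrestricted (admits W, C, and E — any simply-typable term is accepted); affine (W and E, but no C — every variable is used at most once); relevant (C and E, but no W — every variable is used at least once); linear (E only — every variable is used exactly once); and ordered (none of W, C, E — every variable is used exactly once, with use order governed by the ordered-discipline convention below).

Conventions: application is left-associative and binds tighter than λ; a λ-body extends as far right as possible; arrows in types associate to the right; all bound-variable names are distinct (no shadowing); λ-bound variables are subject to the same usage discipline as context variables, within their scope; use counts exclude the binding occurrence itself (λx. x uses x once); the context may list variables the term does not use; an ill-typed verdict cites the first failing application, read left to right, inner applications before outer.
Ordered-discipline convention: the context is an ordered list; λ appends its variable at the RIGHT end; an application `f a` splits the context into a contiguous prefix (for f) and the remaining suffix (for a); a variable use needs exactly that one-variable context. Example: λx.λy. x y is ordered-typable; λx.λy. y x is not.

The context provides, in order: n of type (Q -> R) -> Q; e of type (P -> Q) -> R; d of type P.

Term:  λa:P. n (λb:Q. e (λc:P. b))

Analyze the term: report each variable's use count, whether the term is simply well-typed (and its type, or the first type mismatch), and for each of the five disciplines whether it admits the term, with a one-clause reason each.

use counts: n=1; e=1; d=0; a (λ-bound)=0; b (λ-bound)=1; c (λ-bound)=0
use order (left to right): n, e, b
typing: ✓ — P -> Q
ordered ✗ (d, a, c left unused)
linear ✗ (d, a, c left unused)
affine ✓ (at most one use each (n, e, d, a, b, c))
relevant ✗ (d, a, c left unused)
unrestricted ✓ (typability at P -> Q is all that's needed)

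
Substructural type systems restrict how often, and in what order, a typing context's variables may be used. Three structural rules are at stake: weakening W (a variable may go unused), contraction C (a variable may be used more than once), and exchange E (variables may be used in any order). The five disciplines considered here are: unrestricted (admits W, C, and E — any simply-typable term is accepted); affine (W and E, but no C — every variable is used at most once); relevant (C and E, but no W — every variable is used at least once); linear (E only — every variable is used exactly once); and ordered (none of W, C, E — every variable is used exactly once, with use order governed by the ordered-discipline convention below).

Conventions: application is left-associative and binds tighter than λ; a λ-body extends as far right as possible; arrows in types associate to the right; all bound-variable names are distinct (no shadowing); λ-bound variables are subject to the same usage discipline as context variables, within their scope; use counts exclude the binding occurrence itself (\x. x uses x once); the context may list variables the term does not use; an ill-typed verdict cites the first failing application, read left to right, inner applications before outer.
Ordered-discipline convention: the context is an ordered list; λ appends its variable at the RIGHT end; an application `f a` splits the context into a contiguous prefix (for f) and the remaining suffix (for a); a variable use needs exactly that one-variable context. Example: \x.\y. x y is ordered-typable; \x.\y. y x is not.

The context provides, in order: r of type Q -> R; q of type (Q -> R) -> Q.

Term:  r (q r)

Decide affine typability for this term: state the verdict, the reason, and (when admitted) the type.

no — needs contraction — r ×2
counts: r: 2×, q: 1×
left-to-right use order: r, q, r
typing: well-typed — term : R
per-discipline verdicts: ordered ✗, linear ✗, affine ✗, relevant ✓, unrestricted ✓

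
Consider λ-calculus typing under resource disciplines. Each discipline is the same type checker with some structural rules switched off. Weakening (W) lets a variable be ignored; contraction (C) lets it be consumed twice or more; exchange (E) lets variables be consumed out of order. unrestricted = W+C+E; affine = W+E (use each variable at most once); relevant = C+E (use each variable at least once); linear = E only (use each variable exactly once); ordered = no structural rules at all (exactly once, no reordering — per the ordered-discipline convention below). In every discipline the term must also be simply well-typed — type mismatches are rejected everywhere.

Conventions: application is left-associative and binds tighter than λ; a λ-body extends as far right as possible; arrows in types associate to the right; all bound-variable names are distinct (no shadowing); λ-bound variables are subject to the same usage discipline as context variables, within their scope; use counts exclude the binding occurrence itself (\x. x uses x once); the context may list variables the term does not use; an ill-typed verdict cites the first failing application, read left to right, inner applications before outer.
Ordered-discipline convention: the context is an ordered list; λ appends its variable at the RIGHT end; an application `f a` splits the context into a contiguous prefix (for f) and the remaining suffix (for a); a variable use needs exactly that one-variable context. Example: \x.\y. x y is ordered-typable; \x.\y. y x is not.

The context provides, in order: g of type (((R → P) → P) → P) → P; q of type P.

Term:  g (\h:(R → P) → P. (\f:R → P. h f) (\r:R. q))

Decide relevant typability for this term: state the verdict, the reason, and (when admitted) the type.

no — r left unused
variable uses: g ×1; q ×1; h (λ-bound) ×1; f (λ-bound) ×1; r (λ-bound) ×0
left-to-right use order: g, h, f, q
typing: ✓ — P
across the five disciplines: ordered ✗, linear ✗, affine ✓, relevant ✗, unrestricted ✓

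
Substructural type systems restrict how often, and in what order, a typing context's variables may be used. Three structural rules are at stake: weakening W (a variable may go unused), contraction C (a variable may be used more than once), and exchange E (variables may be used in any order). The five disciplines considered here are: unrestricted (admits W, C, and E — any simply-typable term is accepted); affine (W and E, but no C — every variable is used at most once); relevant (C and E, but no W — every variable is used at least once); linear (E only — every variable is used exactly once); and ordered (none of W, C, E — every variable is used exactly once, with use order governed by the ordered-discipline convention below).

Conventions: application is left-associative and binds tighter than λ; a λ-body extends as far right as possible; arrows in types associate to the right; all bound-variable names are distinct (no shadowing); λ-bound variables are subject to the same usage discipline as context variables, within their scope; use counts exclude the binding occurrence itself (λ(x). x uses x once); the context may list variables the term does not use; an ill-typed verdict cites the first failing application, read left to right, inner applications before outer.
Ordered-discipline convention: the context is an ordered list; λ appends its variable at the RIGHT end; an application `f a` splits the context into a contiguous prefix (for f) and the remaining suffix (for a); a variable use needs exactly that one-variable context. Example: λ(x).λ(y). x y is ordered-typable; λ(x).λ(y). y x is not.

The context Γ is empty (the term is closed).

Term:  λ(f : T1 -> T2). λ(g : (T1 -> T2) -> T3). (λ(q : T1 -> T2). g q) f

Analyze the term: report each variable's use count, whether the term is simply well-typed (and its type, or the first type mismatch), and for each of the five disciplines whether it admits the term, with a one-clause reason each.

counts: f (λ-bound): 1×, g (λ-bound): 1×, q (λ-bound): 1×
use order (left to right): g, q, f
typing: well-typed — term : (T1 -> T2) -> ((T1 -> T2) -> T3) -> T3
ordered ✗ (use order g, q, f needs exchange)
linear ✓ (single use per variable (f, g, q))
affine ✓ (none of f, g, q used more than once)
relevant ✓ (none of f, g, q goes unused)
unrestricted ✓ (type-checks ((T1 -> T2) -> ((T1 -> T2) -> T3) -> T3) and nothing is barred)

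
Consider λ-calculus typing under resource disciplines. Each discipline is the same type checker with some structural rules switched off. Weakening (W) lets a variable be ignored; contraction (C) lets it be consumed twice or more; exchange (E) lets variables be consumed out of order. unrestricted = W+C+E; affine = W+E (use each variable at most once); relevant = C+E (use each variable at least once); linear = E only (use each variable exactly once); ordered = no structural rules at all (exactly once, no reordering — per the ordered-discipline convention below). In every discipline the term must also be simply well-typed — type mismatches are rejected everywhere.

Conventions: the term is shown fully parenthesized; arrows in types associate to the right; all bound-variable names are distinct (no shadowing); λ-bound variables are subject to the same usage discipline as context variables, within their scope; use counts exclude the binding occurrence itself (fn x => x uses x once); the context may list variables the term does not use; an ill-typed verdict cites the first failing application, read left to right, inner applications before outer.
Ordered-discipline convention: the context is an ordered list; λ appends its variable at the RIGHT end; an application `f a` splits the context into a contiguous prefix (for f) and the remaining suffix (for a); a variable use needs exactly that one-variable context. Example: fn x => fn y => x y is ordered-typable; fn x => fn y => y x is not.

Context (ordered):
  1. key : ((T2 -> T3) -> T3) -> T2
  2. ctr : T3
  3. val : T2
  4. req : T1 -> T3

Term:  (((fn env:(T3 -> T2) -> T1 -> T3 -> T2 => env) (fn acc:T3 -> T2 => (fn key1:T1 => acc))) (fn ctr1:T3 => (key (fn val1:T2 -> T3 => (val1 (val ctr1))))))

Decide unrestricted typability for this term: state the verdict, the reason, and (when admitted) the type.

no — a type mismatch blocks all five
variable uses: key: 1, ctr: 0, val: 1, req: 0, env (bound): 1, acc (bound): 1, key1 (bound): 0, ctr1 (bound): 1, val1 (bound): 1
left-to-right use order: env, acc, key, val1, val, ctr1
typing: ill-typed: non-arrow in function slot: T2
summary: ordered ✗ · linear ✗ · affine ✗ · relevant ✗ · unrestricted ✗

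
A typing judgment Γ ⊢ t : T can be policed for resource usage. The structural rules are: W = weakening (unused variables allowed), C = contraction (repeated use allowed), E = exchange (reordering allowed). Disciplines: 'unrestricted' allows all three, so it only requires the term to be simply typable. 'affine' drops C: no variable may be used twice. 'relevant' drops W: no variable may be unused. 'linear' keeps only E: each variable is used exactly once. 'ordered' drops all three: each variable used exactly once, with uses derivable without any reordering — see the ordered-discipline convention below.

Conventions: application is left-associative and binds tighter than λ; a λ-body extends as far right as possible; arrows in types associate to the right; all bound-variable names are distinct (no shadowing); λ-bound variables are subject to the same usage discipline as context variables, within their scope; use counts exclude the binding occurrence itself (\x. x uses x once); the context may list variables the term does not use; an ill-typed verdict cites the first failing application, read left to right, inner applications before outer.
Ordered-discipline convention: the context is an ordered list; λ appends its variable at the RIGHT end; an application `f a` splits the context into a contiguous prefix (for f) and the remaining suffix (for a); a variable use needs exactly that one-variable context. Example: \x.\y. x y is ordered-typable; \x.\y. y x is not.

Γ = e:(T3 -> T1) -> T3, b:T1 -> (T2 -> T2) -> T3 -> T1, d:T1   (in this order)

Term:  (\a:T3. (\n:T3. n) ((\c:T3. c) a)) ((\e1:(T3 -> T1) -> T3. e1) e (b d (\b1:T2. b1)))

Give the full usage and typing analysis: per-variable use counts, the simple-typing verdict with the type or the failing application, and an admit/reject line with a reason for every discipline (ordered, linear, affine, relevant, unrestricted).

usage: e: 1, b: 1, d: 1, a (λ-bound): 1, n (λ-bound): 1, c (λ-bound): 1, e1 (λ-bound): 1, b1 (λ-bound): 1
uses in reading order: n, c, a, e1, e, b, d, b1
typing: the term checks, with type T3
ordered ✓ (e, b, d, a, n, c, e1, b1 once each; derivable with no W/C/E)
linear ✓ (exactly-once usage across e, b, d, a, n, c, e1, b1)
affine ✓ (at most one use each (e, b, d, a, n, c, e1, b1))
relevant ✓ (e, b, d, a, n, c, e1, b1: all used, weakening unneeded)
unrestricted ✓ (well-typed at T3; no restrictions here)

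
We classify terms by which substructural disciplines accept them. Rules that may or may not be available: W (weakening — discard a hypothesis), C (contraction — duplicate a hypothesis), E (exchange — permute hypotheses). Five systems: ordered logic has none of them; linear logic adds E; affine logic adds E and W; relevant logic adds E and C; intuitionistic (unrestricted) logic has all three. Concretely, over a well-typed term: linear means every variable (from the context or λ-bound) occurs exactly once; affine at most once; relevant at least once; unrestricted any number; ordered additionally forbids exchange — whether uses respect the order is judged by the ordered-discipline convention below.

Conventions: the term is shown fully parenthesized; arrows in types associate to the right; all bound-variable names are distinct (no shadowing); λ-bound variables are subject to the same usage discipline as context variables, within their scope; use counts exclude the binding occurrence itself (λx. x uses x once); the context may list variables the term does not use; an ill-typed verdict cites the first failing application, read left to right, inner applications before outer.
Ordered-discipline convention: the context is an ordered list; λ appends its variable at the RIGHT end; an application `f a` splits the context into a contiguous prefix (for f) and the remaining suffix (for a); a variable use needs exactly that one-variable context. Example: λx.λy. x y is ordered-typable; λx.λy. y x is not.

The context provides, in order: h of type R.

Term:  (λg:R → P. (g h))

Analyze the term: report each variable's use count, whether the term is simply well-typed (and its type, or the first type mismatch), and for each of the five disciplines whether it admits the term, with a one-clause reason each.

variable uses: h ×1, g (bound) ×1
uses in reading order: g, h
typing: well-typed — term : (R → P) → P
ordered: ✗ — no ordered split (uses run g, h)
linear: ✓ — exactly-once usage across h, g
affine: ✓ — none of h, g used more than once
relevant: ✓ — none of h, g goes unused
unrestricted: ✓ — type-checks ((R → P) → P) and nothing is barred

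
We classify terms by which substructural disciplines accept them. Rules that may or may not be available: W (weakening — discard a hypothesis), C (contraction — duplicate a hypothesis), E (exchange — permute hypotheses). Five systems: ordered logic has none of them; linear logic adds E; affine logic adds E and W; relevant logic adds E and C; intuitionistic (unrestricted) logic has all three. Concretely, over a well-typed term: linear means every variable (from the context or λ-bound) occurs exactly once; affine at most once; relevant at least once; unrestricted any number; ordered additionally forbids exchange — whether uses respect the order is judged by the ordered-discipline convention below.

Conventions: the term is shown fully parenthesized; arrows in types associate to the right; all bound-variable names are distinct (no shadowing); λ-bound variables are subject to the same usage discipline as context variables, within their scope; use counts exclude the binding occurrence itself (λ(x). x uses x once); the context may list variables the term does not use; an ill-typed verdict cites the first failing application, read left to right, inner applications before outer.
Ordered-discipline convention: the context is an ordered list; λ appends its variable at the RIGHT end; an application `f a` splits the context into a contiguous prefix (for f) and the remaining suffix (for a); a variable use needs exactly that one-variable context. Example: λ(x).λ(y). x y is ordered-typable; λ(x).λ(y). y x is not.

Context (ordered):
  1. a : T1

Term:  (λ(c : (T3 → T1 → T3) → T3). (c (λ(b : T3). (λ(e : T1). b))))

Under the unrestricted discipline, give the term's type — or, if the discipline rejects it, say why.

term : ((T3 → T1 → T3) → T3) → T3
counts: a=0; c (bound)=1; b (bound)=1; e (bound)=0
uses in reading order: c, b
typing: well-typed — term : ((T3 → T1 → T3) → T3) → T3
per-discipline verdicts: ordered ✗ | linear ✗ | affine ✓ | relevant ✗ | unrestricted ✓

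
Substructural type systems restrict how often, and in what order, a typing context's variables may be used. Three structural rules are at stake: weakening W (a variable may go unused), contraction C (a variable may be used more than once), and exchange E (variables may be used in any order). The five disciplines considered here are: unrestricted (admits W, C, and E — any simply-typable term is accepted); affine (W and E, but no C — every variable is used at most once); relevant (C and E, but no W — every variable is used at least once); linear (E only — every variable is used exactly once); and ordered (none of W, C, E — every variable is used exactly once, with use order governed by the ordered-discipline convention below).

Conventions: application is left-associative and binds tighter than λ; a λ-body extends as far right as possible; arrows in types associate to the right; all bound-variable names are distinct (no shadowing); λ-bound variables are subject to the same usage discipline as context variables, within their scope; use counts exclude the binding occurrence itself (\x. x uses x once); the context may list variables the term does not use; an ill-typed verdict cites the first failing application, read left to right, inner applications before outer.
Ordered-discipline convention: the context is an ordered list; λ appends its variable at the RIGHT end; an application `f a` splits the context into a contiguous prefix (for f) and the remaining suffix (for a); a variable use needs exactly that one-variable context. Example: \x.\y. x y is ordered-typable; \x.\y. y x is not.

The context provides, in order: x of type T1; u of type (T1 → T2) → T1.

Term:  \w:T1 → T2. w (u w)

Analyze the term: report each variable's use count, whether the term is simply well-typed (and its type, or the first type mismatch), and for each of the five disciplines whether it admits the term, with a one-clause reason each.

variable uses: x: 0; u: 1; w [bound]: 2
uses in reading order: w, u, w
typing: well-typed — term : (T1 → T2) → T2
ordered: ✗ — uses contraction: w ×2; x left unused
linear: ✗ — uses contraction: w ×2; x left unused
affine: ✗ — uses contraction: w ×2
relevant: ✗ — x left unused
unrestricted: ✓ — well-typed at (T1 → T2) → T2; no restrictions here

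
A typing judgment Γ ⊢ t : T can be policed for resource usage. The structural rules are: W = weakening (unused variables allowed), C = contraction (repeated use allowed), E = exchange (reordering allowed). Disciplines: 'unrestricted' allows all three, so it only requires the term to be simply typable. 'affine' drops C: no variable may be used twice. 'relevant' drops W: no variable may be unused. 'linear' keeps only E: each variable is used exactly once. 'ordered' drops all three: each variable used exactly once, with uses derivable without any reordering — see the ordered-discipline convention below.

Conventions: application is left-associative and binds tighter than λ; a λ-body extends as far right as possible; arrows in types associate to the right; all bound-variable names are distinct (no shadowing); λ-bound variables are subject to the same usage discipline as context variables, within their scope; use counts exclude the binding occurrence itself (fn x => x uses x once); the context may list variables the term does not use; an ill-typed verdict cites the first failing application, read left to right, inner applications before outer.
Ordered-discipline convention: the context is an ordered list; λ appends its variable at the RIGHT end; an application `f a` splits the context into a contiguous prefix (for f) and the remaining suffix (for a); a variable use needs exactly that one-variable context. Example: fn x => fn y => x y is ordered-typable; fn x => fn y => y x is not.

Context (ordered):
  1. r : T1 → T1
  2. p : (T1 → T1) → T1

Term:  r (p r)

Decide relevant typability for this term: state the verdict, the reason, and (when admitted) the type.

yes — every one of r, p appears; term : T1
use counts: r: 2; p: 1
use order (left to right): r, p, r
typing: the term checks, with type T1
across the five disciplines: ordered ✗, linear ✗, affine ✗, relevant ✓, unrestricted ✓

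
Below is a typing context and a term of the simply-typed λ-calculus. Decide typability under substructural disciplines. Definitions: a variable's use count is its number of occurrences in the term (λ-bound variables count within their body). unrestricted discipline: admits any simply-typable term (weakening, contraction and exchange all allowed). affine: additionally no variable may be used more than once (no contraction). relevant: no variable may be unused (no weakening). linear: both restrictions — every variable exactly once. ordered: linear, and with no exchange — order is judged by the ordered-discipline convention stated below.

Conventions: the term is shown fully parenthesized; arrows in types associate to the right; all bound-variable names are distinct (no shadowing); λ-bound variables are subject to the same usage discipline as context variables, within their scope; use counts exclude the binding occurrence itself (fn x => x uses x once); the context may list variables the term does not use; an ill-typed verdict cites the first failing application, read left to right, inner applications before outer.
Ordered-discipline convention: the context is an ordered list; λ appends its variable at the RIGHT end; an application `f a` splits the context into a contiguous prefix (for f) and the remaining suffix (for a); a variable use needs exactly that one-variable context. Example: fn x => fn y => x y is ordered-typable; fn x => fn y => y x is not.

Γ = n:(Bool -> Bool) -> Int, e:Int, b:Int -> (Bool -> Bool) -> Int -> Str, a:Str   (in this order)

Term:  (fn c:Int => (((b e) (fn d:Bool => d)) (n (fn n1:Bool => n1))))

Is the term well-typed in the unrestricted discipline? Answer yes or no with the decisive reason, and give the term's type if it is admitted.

yes — type-checks (Int -> Str) and nothing is barred; term : Int -> Str
use counts: n ×1, e ×1, b ×1, a ×0, c [bound] ×0, d [bound] ×1, n1 [bound] ×1
uses in reading order: b, e, d, n, n1
typing: well-typed — term : Int -> Str
all disciplines: ordered ✗; linear ✗; affine ✓; relevant ✗; unrestricted ✓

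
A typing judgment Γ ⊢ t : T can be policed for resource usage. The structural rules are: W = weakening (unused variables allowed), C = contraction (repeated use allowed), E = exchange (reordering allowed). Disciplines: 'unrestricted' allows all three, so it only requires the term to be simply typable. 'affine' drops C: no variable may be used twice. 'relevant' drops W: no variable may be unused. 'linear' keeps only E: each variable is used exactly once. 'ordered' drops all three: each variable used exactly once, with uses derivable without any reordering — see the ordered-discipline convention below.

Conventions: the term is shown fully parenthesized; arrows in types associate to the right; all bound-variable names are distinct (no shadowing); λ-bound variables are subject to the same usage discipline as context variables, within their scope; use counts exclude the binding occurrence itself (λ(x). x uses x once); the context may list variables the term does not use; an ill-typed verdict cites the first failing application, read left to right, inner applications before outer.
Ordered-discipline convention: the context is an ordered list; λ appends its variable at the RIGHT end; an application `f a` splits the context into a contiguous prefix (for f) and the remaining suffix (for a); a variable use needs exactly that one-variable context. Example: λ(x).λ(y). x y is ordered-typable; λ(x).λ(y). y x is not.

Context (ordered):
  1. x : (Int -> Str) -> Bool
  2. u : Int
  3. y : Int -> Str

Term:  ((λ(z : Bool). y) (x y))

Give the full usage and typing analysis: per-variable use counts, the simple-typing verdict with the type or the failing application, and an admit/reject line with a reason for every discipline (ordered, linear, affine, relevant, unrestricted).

use counts: x=1, u=0, y=2, z (bound)=0
uses in reading order: y, x, y
typing: well-typed at Int -> Str
ordered: ✗, y ×2 used more than once (contraction); needs weakening: u, z unused
linear: ✗, y ×2 used more than once (contraction); needs weakening: u, z unused
affine: ✗, y ×2 used more than once (contraction)
relevant: ✗, needs weakening: u, z unused
unrestricted: ✓, typability at Int -> Str is all that's needed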